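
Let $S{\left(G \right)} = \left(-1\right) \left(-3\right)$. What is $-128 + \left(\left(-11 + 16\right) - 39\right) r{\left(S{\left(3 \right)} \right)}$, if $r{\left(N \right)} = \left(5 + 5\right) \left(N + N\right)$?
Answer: $-2168$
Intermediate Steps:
$S{\left(G \right)} = 3$
$r{\left(N \right)} = 20 N$ ($r{\left(N \right)} = 10 \cdot 2 N = 20 N$)
$-128 + \left(\left(-11 + 16\right) - 39\right) r{\left(S{\left(3 \right)} \right)} = -128 + \left(\left(-11 + 16\right) - 39\right) 20 \cdot 3 = -128 + \left(5 - 39\right) 60 = -128 - 2040 = -2168$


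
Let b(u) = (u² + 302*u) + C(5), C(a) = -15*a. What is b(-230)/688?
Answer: -16635/688 ≈ -24.179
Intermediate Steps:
b(u) = -75 + u² + 302*u (b(u) = (u² + 302*u) - 15*5 = (u² + 302*u) - 75 = -75 + u² + 302*u)
b(-230)/688 = (-75 + (-230)² + 302*(-230))/688 = (-75 + 52900 - 69460)*(1/688) = -16635*1/688 = -16635/688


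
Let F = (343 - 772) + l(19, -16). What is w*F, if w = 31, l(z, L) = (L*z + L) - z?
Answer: -23808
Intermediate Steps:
l(z, L) = L - z + L*z (l(z, L) = (L + L*z) - z = L - z + L*z)
F = -768 (F = (343 - 772) + (-16 - 1*19 - 16*19) = -429 + (-16 - 19 - 304) = -429 - 339 = -768)
w*F = 31*(-768) = -23808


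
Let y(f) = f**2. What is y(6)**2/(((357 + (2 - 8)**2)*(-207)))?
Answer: -48/3013 ≈ -0.015931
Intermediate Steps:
y(6)**2/(((357 + (2 - 8)**2)*(-207))) = (6**2)**2/(((357 + (2 - 8)**2)*(-207))) = 36**2/(((357 + (-6)**2)*(-207))) = 1296/(((357 + 36)*(-207))) = 1296/((393*(-207))) = 1296/(-81351) = 1296*(-1/81351) = -48/3013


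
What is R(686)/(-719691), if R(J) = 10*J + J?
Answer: -1078/102813 ≈ -0.010485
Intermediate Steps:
R(J) = 11*J
R(686)/(-719691) = (11*686)/(-719691) = 7546*(-1/719691) = -1078/102813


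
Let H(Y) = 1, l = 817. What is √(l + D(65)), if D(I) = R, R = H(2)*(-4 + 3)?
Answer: 4*√51 ≈ 28.566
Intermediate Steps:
R = -1 (R = 1*(-4 + 3) = 1*(-1) = -1)
D(I) = -1
√(l + D(65)) = √(817 - 1) = √816 = 4*√51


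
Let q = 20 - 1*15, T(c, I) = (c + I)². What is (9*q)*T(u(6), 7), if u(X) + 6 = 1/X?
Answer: 245/4 ≈ 61.250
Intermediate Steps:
u(X) = -6 + 1/X
T(c, I) = (I + c)²
q = 5 (q = 20 - 15 = 5)
(9*q)*T(u(6), 7) = (9*5)*(7 + (-6 + 1/6))² = 45*(7 + (-6 + ⅙))² = 45*(7 - 35/6)² = 45*(7/6)² = 45*(49/36) = 245/4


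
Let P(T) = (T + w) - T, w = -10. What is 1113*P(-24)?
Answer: -11130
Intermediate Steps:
P(T) = -10 (P(T) = (T - 10) - T = (-10 + T) - T = -10)
1113*P(-24) = 1113*(-10) = -11130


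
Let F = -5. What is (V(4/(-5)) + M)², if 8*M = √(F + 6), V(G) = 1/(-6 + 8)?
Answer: 25/64 ≈ 0.39063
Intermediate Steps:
V(G) = ½ (V(G) = 1/2 = ½)
M = ⅛ (M = √(-5 + 6)/8 = √1/8 = (⅛)*1 = ⅛ ≈ 0.12500)
(V(4/(-5)) + M)² = (½ + ⅛)² = (5/8)² = 25/64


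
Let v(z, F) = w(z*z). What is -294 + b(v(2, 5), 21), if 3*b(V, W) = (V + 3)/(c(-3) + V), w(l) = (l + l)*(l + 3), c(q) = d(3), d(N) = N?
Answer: -881/3 ≈ -293.67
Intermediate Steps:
c(q) = 3
w(l) = 2*l*(3 + l) (w(l) = (2*l)*(3 + l) = 2*l*(3 + l))
v(z, F) = 2*z**2*(3 + z**2) (v(z, F) = 2*(z*z)*(3 + z*z) = 2*z**2*(3 + z**2))
b(V, W) = 1/3 (b(V, W) = ((V + 3)/(3 + V))/3 = ((3 + V)/(3 + V))/3 = (1/3)*1 = 1/3)
-294 + b(v(2, 5), 21) = -294 + 1/3 = -881/3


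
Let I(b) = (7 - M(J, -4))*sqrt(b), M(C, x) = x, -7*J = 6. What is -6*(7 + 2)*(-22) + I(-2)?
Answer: 1188 + 11*I*sqrt(2) ≈ 1188.0 + 15.556*I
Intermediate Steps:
J = -6/7 (J = -1/7*6 = -6/7 ≈ -0.85714)
I(b) = 11*sqrt(b) (I(b) = (7 - 1*(-4))*sqrt(b) = (7 + 4)*sqrt(b) = 11*sqrt(b))
-6*(7 + 2)*(-22) + I(-2) = -6*(7 + 2)*(-22) + 11*sqrt(-2) = -6*9*(-22) + 11*(I*sqrt(2)) = -54*(-22) + 11*I*sqrt(2) = 1188 + 11*I*sqrt(2)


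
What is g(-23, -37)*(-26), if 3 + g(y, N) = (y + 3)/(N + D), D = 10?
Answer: 1586/27 ≈ 58.741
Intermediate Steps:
g(y, N) = -3 + (3 + y)/(10 + N) (g(y, N) = -3 + (y + 3)/(N + 10) = -3 + (3 + y)/(10 + N))
g(-23, -37)*(-26) = ((-27 - 23 - 3*(-37))/(10 - 37))*(-26) = ((-27 - 23 + 111)/(-27))*(-26) = -1/27*61*(-26) = -61/27*(-26) = 1586/27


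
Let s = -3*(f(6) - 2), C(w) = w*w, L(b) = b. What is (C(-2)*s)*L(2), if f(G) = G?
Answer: -96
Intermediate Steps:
C(w) = w**2
s = -12 (s = -3*(6 - 2) = -3*4 = -12)
(C(-2)*s)*L(2) = ((-2)**2*(-12))*2 = (4*(-12))*2 = -48*2 = -96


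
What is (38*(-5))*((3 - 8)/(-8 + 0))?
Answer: -475/4 ≈ -118.75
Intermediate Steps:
(38*(-5))*((3 - 8)/(-8 + 0)) = -(-950)/(-8) = -(-950)*(-1)/8 = -190*5/8 = -475/4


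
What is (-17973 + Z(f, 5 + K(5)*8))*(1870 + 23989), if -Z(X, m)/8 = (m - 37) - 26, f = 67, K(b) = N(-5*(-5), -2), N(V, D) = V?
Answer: -494139631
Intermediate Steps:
K(b) = 25 (K(b) = -5*(-5) = 25)
Z(X, m) = 504 - 8*m (Z(X, m) = -8*((m - 37) - 26) = -8*((-37 + m) - 26) = -8*(-63 + m) = 504 - 8*m)
(-17973 + Z(f, 5 + K(5)*8))*(1870 + 23989) = (-17973 + (504 - 8*(5 + 25*8)))*(1870 + 23989) = (-17973 + (504 - 8*(5 + 200)))*25859 = (-17973 + (504 - 8*205))*25859 = (-17973 + (504 - 1640))*25859 = (-17973 - 1136)*25859 = -19109*25859 = -494139631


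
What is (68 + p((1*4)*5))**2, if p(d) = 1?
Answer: 4761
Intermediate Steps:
(68 + p((1*4)*5))**2 = (68 + 1)**2 = 69**2 = 4761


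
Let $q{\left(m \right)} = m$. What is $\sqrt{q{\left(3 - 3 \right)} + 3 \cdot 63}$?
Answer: $3 \sqrt{21} \approx 13.748$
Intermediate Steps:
$\sqrt{q{\left(3 - 3 \right)} + 3 \cdot 63} = \sqrt{\left(3 - 3\right) + 3 \cdot 63} = \sqrt{0 + 189} = \sqrt{189} = 3 \sqrt{21}$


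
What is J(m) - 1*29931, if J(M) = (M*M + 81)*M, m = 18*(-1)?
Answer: -37221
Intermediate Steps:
m = -18
J(M) = M*(81 + M**2) (J(M) = (M**2 + 81)*M = (81 + M**2)*M = M*(81 + M**2))
J(m) - 1*29931 = -18*(81 + (-18)**2) - 1*29931 = -18*(81 + 324) - 29931 = -18*405 - 29931 = -7290 - 29931 = -37221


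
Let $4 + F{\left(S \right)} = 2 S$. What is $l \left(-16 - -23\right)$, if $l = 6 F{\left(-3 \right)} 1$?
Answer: $-420$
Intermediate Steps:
$F{\left(S \right)} = -4 + 2 S$
$l = -60$ ($l = 6 \left(-4 + 2 \left(-3\right)\right) 1 = 6 \left(-4 - 6\right) 1 = 6 \left(-10\right) 1 = \left(-60\right) 1 = -60$)
$l \left(-16 - -23\right) = - 60 \left(-16 - -23\right) = - 60 \left(-16 + 23\right) = \left(-60\right) 7 = -420$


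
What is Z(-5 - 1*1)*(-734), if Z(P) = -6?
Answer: 4404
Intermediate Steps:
Z(-5 - 1*1)*(-734) = -6*(-734) = 4404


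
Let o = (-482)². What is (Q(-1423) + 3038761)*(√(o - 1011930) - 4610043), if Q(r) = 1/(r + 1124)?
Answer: -4188636839530134/299 + 908589538*I*√779606/299 ≈ -1.4009e+13 + 2.6831e+9*I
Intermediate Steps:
o = 232324
Q(r) = 1/(1124 + r)
(Q(-1423) + 3038761)*(√(o - 1011930) - 4610043) = (1/(1124 - 1423) + 3038761)*(√(232324 - 1011930) - 4610043) = (1/(-299) + 3038761)*(√(-779606) - 4610043) = (-1/299 + 3038761)*(I*√779606 - 4610043) = 908589538*(-4610043 + I*√779606)/299 = -4188636839530134/299 + 908589538*I*√779606/299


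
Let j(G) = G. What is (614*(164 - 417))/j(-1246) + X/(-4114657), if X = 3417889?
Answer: 317460179000/2563431311 ≈ 123.84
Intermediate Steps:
(614*(164 - 417))/j(-1246) + X/(-4114657) = (614*(164 - 417))/(-1246) + 3417889/(-4114657) = (614*(-253))*(-1/1246) + 3417889*(-1/4114657) = -155342*(-1/1246) - 3417889/4114657 = 77671/623 - 3417889/4114657 = 317460179000/2563431311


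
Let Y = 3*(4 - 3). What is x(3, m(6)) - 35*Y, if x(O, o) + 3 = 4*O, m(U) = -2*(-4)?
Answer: -96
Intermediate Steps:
Y = 3 (Y = 3*1 = 3)
m(U) = 8
x(O, o) = -3 + 4*O
x(3, m(6)) - 35*Y = (-3 + 4*3) - 35*3 = (-3 + 12) - 105 = 9 - 105 = -96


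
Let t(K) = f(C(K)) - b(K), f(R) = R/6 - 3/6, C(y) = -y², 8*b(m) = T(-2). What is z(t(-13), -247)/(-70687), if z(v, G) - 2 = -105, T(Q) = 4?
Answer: 103/70687 ≈ 0.0014571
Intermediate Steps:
b(m) = ½ (b(m) = (⅛)*4 = ½)
f(R) = -½ + R/6 (f(R) = R*(⅙) - 3*⅙ = R/6 - ½ = -½ + R/6)
t(K) = -1 - K²/6 (t(K) = (-½ + (-K²)/6) - 1*½ = (-½ - K²/6) - ½ = -1 - K²/6)
z(v, G) = -103 (z(v, G) = 2 - 105 = -103)
z(t(-13), -247)/(-70687) = -103/(-70687) = -103*(-1/70687) = 103/70687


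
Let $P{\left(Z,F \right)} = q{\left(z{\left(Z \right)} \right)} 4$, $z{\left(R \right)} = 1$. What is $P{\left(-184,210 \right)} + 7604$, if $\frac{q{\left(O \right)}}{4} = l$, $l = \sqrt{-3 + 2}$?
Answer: $7604 + 16 i \approx 7604.0 + 16.0 i$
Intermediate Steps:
$l = i$ ($l = \sqrt{-1} = i \approx 1.0 i$)
$q{\left(O \right)} = 4 i$
$P{\left(Z,F \right)} = 16 i$ ($P{\left(Z,F \right)} = 4 i 4 = 16 i$)
$P{\left(-184,210 \right)} + 7604 = 16 i + 7604 = 7604 + 16 i$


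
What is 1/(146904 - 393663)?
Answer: -1/246759 ≈ -4.0525e-6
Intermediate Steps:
1/(146904 - 393663) = 1/(-246759) = -1/246759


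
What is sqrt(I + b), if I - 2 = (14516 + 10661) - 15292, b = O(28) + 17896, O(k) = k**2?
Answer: 7*sqrt(583) ≈ 169.02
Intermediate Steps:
b = 18680 (b = 28**2 + 17896 = 784 + 17896 = 18680)
I = 9887 (I = 2 + ((14516 + 10661) - 15292) = 2 + (25177 - 15292) = 2 + 9885 = 9887)
sqrt(I + b) = sqrt(9887 + 18680) = sqrt(28567) = 7*sqrt(583)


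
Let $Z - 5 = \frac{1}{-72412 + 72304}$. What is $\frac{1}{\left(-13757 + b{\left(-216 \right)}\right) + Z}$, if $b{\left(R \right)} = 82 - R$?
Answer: $- \frac{108}{1453033} \approx -7.4327 \cdot 10^{-5}$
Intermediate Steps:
$Z = \frac{539}{108}$ ($Z = 5 + \frac{1}{-72412 + 72304} = 5 + \frac{1}{-108} = 5 - \frac{1}{108} = \frac{539}{108} \approx 4.9907$)
$\frac{1}{\left(-13757 + b{\left(-216 \right)}\right) + Z} = \frac{1}{\left(-13757 + \left(82 - -216\right)\right) + \frac{539}{108}} = \frac{1}{\left(-13757 + \left(82 + 216\right)\right) + \frac{539}{108}} = \frac{1}{\left(-13757 + 298\right) + \frac{539}{108}} = \frac{1}{-13459 + \frac{539}{108}} = \frac{1}{- \frac{1453033}{108}} = - \frac{108}{1453033}$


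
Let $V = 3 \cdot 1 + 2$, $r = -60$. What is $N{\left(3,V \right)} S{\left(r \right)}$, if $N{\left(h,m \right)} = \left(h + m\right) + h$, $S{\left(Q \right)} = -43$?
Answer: $-473$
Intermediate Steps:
$V = 5$ ($V = 3 + 2 = 5$)
$N{\left(h,m \right)} = m + 2 h$
$N{\left(3,V \right)} S{\left(r \right)} = \left(5 + 2 \cdot 3\right) \left(-43\right) = \left(5 + 6\right) \left(-43\right) = 11 \left(-43\right) = -473$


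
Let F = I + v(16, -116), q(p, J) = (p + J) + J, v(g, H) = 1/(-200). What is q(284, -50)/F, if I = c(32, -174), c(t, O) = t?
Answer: 36800/6399 ≈ 5.7509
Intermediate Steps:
v(g, H) = -1/200
q(p, J) = p + 2*J (q(p, J) = (J + p) + J = p + 2*J)
I = 32
F = 6399/200 (F = 32 - 1/200 = 6399/200 ≈ 31.995)
q(284, -50)/F = (284 + 2*(-50))/(6399/200) = (284 - 100)*(200/6399) = 184*(200/6399) = 36800/6399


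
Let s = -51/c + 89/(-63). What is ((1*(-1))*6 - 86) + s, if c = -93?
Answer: -181364/1953 ≈ -92.864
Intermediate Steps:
s = -1688/1953 (s = -51/(-93) + 89/(-63) = -51*(-1/93) + 89*(-1/63) = 17/31 - 89/63 = -1688/1953 ≈ -0.86431)
((1*(-1))*6 - 86) + s = ((1*(-1))*6 - 86) - 1688/1953 = (-1*6 - 86) - 1688/1953 = (-6 - 86) - 1688/1953 = -92 - 1688/1953 = -181364/1953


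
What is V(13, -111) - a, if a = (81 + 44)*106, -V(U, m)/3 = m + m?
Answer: -12584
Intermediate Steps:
V(U, m) = -6*m (V(U, m) = -3*(m + m) = -6*m)
a = 13250 (a = 125*106 = 13250)
V(13, -111) - a = -6*(-111) - 1*13250 = 666 - 13250 = -12584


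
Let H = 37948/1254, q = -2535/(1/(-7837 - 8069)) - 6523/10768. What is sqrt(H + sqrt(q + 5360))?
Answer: sqrt(21553438113768 + 264575817*sqrt(292244787418501))/843942 ≈ 79.879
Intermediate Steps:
q = 434184166757/10768 (q = -2535/(1/(-15906)) - 6523*1/10768 = -2535/(-1/15906) - 6523/10768 = -2535*(-15906) - 6523/10768 = 40321710 - 6523/10768 = 434184166757/10768 ≈ 4.0322e+7)
H = 18974/627 (H = 37948*(1/1254) = 18974/627 ≈ 30.262)
sqrt(H + sqrt(q + 5360)) = sqrt(18974/627 + sqrt(434184166757/10768 + 5360)) = sqrt(18974/627 + sqrt(434241883237/10768)) = sqrt(18974/627 + sqrt(292244787418501)/2692)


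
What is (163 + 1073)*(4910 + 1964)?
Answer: 8496264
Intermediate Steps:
(163 + 1073)*(4910 + 1964) = 1236*6874 = 8496264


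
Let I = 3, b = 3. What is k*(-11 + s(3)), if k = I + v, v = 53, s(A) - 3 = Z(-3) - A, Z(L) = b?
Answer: -448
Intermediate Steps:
Z(L) = 3
s(A) = 6 - A (s(A) = 3 + (3 - A) = 6 - A)
k = 56 (k = 3 + 53 = 56)
k*(-11 + s(3)) = 56*(-11 + (6 - 1*3)) = 56*(-11 + (6 - 3)) = 56*(-11 + 3) = 56*(-8) = -448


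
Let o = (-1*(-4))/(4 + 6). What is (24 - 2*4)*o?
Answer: 32/5 ≈ 6.4000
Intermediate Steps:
o = 2/5 (o = 4/10 = 4*(1/10) = 2/5 ≈ 0.40000)
(24 - 2*4)*o = (24 - 2*4)*(2/5) = (24 - 8)*(2/5) = 16*(2/5) = 32/5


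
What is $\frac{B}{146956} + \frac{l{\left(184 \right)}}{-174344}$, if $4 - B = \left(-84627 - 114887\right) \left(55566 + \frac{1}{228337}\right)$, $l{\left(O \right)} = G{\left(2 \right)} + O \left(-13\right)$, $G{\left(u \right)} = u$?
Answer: $\frac{55166559419401616635}{731274840904396} \approx 75439.0$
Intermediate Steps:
$l{\left(O \right)} = 2 - 13 O$ ($l{\left(O \right)} = 2 + O \left(-13\right) = 2 - 13 O$)
$B = \frac{2531388491474250}{228337}$ ($B = 4 - \left(-84627 - 114887\right) \left(55566 + \frac{1}{228337}\right) = 4 - - 199514 \left(55566 + \frac{1}{228337}\right) = 4 - \left(-199514\right) \frac{12687773743}{228337} = 4 - - \frac{2531388490560902}{228337} = 4 + \frac{2531388490560902}{228337} = \frac{2531388491474250}{228337} \approx 1.1086 \cdot 10^{10}$)
$\frac{B}{146956} + \frac{l{\left(184 \right)}}{-174344} = \frac{2531388491474250}{228337 \cdot 146956} + \frac{2 - 2392}{-174344} = \frac{2531388491474250}{228337} \cdot \frac{1}{146956} + \left(2 - 2392\right) \left(- \frac{1}{174344}\right) = \frac{1265694245737125}{16777746086} - - \frac{1195}{87172} = \frac{1265694245737125}{16777746086} + \frac{1195}{87172} = \frac{55166559419401616635}{731274840904396}$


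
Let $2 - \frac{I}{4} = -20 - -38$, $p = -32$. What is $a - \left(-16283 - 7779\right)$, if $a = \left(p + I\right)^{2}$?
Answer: $33278$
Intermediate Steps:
$I = -64$ ($I = 8 - 4 \left(-20 - -38\right) = 8 - 4 \left(-20 + 38\right) = 8 - 72 = -64$)
$a = 9216$ ($a = \left(-32 - 64\right)^{2} = \left(-96\right)^{2} = 9216$)
$a - \left(-16283 - 7779\right) = 9216 - \left(-16283 - 7779\right) = 9216 - -24062 = 9216 + 24062 = 33278$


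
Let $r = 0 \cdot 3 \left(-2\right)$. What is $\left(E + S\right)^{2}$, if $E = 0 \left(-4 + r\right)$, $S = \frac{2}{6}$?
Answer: $\frac{1}{9} \approx 0.11111$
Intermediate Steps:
$S = \frac{1}{3}$ ($S = 2 \cdot \frac{1}{6} = \frac{1}{3} \approx 0.33333$)
$r = 0$ ($r = 0 \left(-2\right) = 0$)
$E = 0$ ($E = 0 \left(-4 + 0\right) = 0 \left(-4\right) = 0$)
$\left(E + S\right)^{2} = \left(0 + \frac{1}{3}\right)^{2} = \left(\frac{1}{3}\right)^{2} = \frac{1}{9}$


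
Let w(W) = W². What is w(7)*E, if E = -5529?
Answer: -270921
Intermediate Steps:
w(7)*E = 7²*(-5529) = 49*(-5529) = -270921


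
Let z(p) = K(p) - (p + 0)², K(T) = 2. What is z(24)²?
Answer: 329476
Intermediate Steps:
z(p) = 2 - p² (z(p) = 2 - (p + 0)² = 2 - p²)
z(24)² = (2 - 1*24²)² = (2 - 1*576)² = (2 - 576)² = (-574)² = 329476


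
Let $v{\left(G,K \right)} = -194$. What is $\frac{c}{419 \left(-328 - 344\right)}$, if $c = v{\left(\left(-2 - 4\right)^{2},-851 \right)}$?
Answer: $\frac{97}{140784} \approx 0.000689$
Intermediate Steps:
$c = -194$
$\frac{c}{419 \left(-328 - 344\right)} = - \frac{194}{419 \left(-328 - 344\right)} = - \frac{194}{419 \left(-672\right)} = - \frac{194}{-281568} = \left(-194\right) \left(- \frac{1}{281568}\right) = \frac{97}{140784}$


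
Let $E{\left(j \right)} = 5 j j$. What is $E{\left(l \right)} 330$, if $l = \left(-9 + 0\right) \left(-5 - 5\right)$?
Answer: $13365000$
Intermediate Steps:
$l = 90$ ($l = \left(-9\right) \left(-10\right) = 90$)
$E{\left(j \right)} = 5 j^{2}$
$E{\left(l \right)} 330 = 5 \cdot 90^{2} \cdot 330 = 5 \cdot 8100 \cdot 330 = 40500 \cdot 330 = 13365000$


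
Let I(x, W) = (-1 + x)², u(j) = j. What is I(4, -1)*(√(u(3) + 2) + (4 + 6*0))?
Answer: 36 + 9*√5 ≈ 56.125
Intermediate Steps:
I(4, -1)*(√(u(3) + 2) + (4 + 6*0)) = (-1 + 4)²*(√(3 + 2) + (4 + 6*0)) = 3²*(√5 + (4 + 0)) = 9*(√5 + 4) = 9*(4 + √5) = 36 + 9*√5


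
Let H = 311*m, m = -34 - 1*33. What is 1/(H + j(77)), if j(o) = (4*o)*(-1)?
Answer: -1/21145 ≈ -4.7293e-5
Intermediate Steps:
m = -67 (m = -34 - 33 = -67)
j(o) = -4*o
H = -20837 (H = 311*(-67) = -20837)
1/(H + j(77)) = 1/(-20837 - 4*77) = 1/(-20837 - 308) = 1/(-21145) = -1/21145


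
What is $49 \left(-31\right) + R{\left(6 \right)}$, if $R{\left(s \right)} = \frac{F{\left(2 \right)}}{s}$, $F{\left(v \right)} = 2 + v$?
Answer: $- \frac{4555}{3} \approx -1518.3$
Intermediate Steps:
$R{\left(s \right)} = \frac{4}{s}$ ($R{\left(s \right)} = \frac{2 + 2}{s} = \frac{4}{s}$)
$49 \left(-31\right) + R{\left(6 \right)} = 49 \left(-31\right) + \frac{4}{6} = -1519 + 4 \cdot \frac{1}{6} = -1519 + \frac{2}{3} = - \frac{4555}{3}$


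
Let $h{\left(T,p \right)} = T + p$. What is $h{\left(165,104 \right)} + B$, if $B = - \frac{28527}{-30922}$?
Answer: $\frac{8346545}{30922} \approx 269.92$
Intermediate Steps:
$B = \frac{28527}{30922}$ ($B = \left(-28527\right) \left(- \frac{1}{30922}\right) = \frac{28527}{30922} \approx 0.92255$)
$h{\left(165,104 \right)} + B = \left(165 + 104\right) + \frac{28527}{30922} = 269 + \frac{28527}{30922} = \frac{8346545}{30922}$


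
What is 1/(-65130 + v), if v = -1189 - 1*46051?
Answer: -1/112370 ≈ -8.8992e-6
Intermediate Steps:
v = -47240 (v = -1189 - 46051 = -47240)
1/(-65130 + v) = 1/(-65130 - 47240) = 1/(-112370) = -1/112370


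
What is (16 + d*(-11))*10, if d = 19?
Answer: -1930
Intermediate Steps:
(16 + d*(-11))*10 = (16 + 19*(-11))*10 = (16 - 209)*10 = -193*10 = -1930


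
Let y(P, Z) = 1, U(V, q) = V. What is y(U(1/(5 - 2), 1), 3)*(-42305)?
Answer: -42305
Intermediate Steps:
y(U(1/(5 - 2), 1), 3)*(-42305) = 1*(-42305) = -42305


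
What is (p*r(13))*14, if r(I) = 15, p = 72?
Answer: 15120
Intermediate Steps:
(p*r(13))*14 = (72*15)*14 = 1080*14 = 15120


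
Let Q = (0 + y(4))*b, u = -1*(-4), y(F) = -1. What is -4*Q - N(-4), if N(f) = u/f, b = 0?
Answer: 1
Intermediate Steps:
u = 4
N(f) = 4/f
Q = 0 (Q = (0 - 1)*0 = -1*0 = 0)
-4*Q - N(-4) = -4*0 - 4/(-4) = 0 - 4*(-1)/4 = 0 - 1*(-1) = 0 + 1 = 1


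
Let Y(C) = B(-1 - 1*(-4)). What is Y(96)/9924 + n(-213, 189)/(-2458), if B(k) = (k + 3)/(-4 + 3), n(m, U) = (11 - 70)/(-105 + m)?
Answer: -439615/646419588 ≈ -0.00068008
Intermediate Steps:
n(m, U) = -59/(-105 + m)
B(k) = -3 - k (B(k) = (3 + k)/(-1) = (3 + k)*(-1) = -3 - k)
Y(C) = -6 (Y(C) = -3 - (-1 - 1*(-4)) = -3 - (-1 + 4) = -3 - 1*3 = -3 - 3 = -6)
Y(96)/9924 + n(-213, 189)/(-2458) = -6/9924 - 59/(-105 - 213)/(-2458) = -6*1/9924 - 59/(-318)*(-1/2458) = -1/1654 - 59*(-1/318)*(-1/2458) = -1/1654 + (59/318)*(-1/2458) = -1/1654 - 59/781644 = -439615/646419588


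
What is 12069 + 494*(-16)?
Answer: 4165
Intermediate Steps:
12069 + 494*(-16) = 12069 - 7904 = 4165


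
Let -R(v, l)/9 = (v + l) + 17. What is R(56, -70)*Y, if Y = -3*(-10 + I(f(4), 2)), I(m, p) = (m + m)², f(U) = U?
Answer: 4374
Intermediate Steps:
I(m, p) = 4*m² (I(m, p) = (2*m)² = 4*m²)
R(v, l) = -153 - 9*l - 9*v (R(v, l) = -9*((v + l) + 17) = -9*((l + v) + 17) = -9*(17 + l + v) = -153 - 9*l - 9*v)
Y = -162 (Y = -3*(-10 + 4*4²) = -3*(-10 + 4*16) = -3*(-10 + 64) = -3*54 = -162)
R(56, -70)*Y = (-153 - 9*(-70) - 9*56)*(-162) = (-153 + 630 - 504)*(-162) = -27*(-162) = 4374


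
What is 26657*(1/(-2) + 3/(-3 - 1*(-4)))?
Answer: 133285/2 ≈ 66643.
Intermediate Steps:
26657*(1/(-2) + 3/(-3 - 1*(-4))) = 26657*(1*(-½) + 3/(-3 + 4)) = 26657*(-½ + 3/1) = 26657*(-½ + 3*1) = 26657*(-½ + 3) = 26657*(5/2) = 133285/2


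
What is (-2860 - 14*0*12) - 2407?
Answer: -5267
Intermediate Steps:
(-2860 - 14*0*12) - 2407 = (-2860 + 0*12) - 2407 = (-2860 + 0) - 2407 = -2860 - 2407 = -5267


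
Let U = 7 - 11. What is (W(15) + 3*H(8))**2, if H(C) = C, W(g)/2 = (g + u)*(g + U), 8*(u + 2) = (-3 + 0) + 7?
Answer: 103041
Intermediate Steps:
u = -3/2 (u = -2 + ((-3 + 0) + 7)/8 = -2 + (-3 + 7)/8 = -2 + (1/8)*4 = -2 + 1/2 = -3/2 ≈ -1.5000)
U = -4
W(g) = 2*(-4 + g)*(-3/2 + g) (W(g) = 2*((g - 3/2)*(g - 4)) = 2*((-3/2 + g)*(-4 + g)) = 2*((-4 + g)*(-3/2 + g)) = 2*(-4 + g)*(-3/2 + g))
(W(15) + 3*H(8))**2 = ((12 - 11*15 + 2*15**2) + 3*8)**2 = ((12 - 165 + 2*225) + 24)**2 = ((12 - 165 + 450) + 24)**2 = (297 + 24)**2 = 321**2 = 103041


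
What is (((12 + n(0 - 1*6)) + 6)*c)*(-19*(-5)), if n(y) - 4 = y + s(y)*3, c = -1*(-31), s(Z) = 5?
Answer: 91295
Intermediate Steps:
c = 31
n(y) = 19 + y (n(y) = 4 + (y + 5*3) = 4 + (y + 15) = 4 + (15 + y) = 19 + y)
(((12 + n(0 - 1*6)) + 6)*c)*(-19*(-5)) = (((12 + (19 + (0 - 1*6))) + 6)*31)*(-19*(-5)) = (((12 + (19 + (0 - 6))) + 6)*31)*95 = (((12 + (19 - 6)) + 6)*31)*95 = (((12 + 13) + 6)*31)*95 = ((25 + 6)*31)*95 = (31*31)*95 = 961*95 = 91295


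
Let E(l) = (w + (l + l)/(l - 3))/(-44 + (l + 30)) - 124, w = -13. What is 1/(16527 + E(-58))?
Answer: 4392/72042653 ≈ 6.0964e-5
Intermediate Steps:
E(l) = -124 + (-13 + 2*l/(-3 + l))/(-14 + l) (E(l) = (-13 + (l + l)/(l - 3))/(-44 + (l + 30)) - 124 = (-13 + (2*l)/(-3 + l))/(-44 + (30 + l)) - 124 = (-13 + 2*l/(-3 + l))/(-14 + l) - 124 = -124 + (-13 + 2*l/(-3 + l))/(-14 + l))
1/(16527 + E(-58)) = 1/(16527 + (-5169 - 124*(-58)² + 2097*(-58))/(42 + (-58)² - 17*(-58))) = 1/(16527 + (-5169 - 124*3364 - 121626)/(42 + 3364 + 986)) = 1/(16527 + (-5169 - 417136 - 121626)/4392) = 1/(16527 + (1/4392)*(-543931)) = 1/(16527 - 543931/4392) = 1/(72042653/4392) = 4392/72042653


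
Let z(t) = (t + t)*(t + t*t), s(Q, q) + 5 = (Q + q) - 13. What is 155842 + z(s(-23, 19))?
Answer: 135514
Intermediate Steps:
s(Q, q) = -18 + Q + q (s(Q, q) = -5 + ((Q + q) - 13) = -5 + (-13 + Q + q) = -18 + Q + q)
z(t) = 2*t*(t + t²) (z(t) = (2*t)*(t + t²) = 2*t*(t + t²))
155842 + z(s(-23, 19)) = 155842 + 2*(-18 - 23 + 19)²*(1 + (-18 - 23 + 19)) = 155842 + 2*(-22)²*(1 - 22) = 155842 + 2*484*(-21) = 155842 - 20328 = 135514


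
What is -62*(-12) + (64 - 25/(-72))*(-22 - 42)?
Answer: -30368/9 ≈ -3374.2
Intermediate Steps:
-62*(-12) + (64 - 25/(-72))*(-22 - 42) = 744 + (64 - 25*(-1/72))*(-64) = 744 + (64 + 25/72)*(-64) = 744 + (4633/72)*(-64) = 744 - 37064/9 = -30368/9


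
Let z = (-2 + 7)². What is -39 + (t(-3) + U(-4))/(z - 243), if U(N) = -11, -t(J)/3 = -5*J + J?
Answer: -8455/218 ≈ -38.784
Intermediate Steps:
t(J) = 12*J (t(J) = -3*(-5*J + J) = -(-12)*J = 12*J)
z = 25 (z = 5² = 25)
-39 + (t(-3) + U(-4))/(z - 243) = -39 + (12*(-3) - 11)/(25 - 243) = -39 + (-36 - 11)/(-218) = -39 - 47*(-1/218) = -39 + 47/218 = -8455/218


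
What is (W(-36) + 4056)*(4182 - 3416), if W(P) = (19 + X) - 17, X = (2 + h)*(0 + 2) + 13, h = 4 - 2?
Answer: 3124514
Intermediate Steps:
h = 2
X = 21 (X = (2 + 2)*(0 + 2) + 13 = 4*2 + 13 = 8 + 13 = 21)
W(P) = 23 (W(P) = (19 + 21) - 17 = 40 - 17 = 23)
(W(-36) + 4056)*(4182 - 3416) = (23 + 4056)*(4182 - 3416) = 4079*766 = 3124514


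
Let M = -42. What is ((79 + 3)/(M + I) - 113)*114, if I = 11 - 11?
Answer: -91732/7 ≈ -13105.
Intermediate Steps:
I = 0
((79 + 3)/(M + I) - 113)*114 = ((79 + 3)/(-42 + 0) - 113)*114 = (82/(-42) - 113)*114 = (82*(-1/42) - 113)*114 = (-41/21 - 113)*114 = -2414/21*114 = -91732/7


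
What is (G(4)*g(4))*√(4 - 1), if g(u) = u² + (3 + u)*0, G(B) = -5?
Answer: -80*√3 ≈ -138.56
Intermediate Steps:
g(u) = u² (g(u) = u² + 0 = u²)
(G(4)*g(4))*√(4 - 1) = (-5*4²)*√(4 - 1) = (-5*16)*√3 = -80*√3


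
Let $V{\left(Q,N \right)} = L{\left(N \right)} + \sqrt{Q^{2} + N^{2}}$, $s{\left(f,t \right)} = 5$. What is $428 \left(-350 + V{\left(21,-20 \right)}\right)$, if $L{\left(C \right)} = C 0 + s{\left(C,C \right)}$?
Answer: $-135248$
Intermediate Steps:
$L{\left(C \right)} = 5$ ($L{\left(C \right)} = C 0 + 5 = 0 + 5 = 5$)
$V{\left(Q,N \right)} = 5 + \sqrt{N^{2} + Q^{2}}$ ($V{\left(Q,N \right)} = 5 + \sqrt{Q^{2} + N^{2}} = 5 + \sqrt{N^{2} + Q^{2}}$)
$428 \left(-350 + V{\left(21,-20 \right)}\right) = 428 \left(-350 + \left(5 + \sqrt{\left(-20\right)^{2} + 21^{2}}\right)\right) = 428 \left(-350 + \left(5 + \sqrt{400 + 441}\right)\right) = 428 \left(-350 + \left(5 + \sqrt{841}\right)\right) = 428 \left(-350 + \left(5 + 29\right)\right) = 428 \left(-350 + 34\right) = 428 \left(-316\right) = -135248$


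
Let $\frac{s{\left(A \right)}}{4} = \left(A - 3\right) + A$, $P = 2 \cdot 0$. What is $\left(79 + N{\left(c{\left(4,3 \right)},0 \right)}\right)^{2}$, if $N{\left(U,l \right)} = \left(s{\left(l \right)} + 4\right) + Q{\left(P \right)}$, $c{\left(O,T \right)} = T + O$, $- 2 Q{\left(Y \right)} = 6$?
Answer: $4624$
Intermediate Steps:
$P = 0$
$Q{\left(Y \right)} = -3$ ($Q{\left(Y \right)} = \left(- \frac{1}{2}\right) 6 = -3$)
$c{\left(O,T \right)} = O + T$
$s{\left(A \right)} = -12 + 8 A$ ($s{\left(A \right)} = 4 \left(\left(A - 3\right) + A\right) = 4 \left(\left(-3 + A\right) + A\right) = 4 \left(-3 + 2 A\right) = -12 + 8 A$)
$N{\left(U,l \right)} = -11 + 8 l$ ($N{\left(U,l \right)} = \left(\left(-12 + 8 l\right) + 4\right) - 3 = \left(-8 + 8 l\right) - 3 = -11 + 8 l$)
$\left(79 + N{\left(c{\left(4,3 \right)},0 \right)}\right)^{2} = \left(79 + \left(-11 + 8 \cdot 0\right)\right)^{2} = \left(79 + \left(-11 + 0\right)\right)^{2} = \left(79 - 11\right)^{2} = 68^{2} = 4624$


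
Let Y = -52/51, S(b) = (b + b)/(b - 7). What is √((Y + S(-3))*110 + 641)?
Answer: √1547187/51 ≈ 24.389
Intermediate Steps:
S(b) = 2*b/(-7 + b) (S(b) = (2*b)/(-7 + b) = 2*b/(-7 + b))
Y = -52/51 (Y = -52*1/51 = -52/51 ≈ -1.0196)
√((Y + S(-3))*110 + 641) = √((-52/51 + 2*(-3)/(-7 - 3))*110 + 641) = √((-52/51 + 2*(-3)/(-10))*110 + 641) = √((-52/51 + 2*(-3)*(-⅒))*110 + 641) = √((-52/51 + ⅗)*110 + 641) = √(-107/255*110 + 641) = √(-2354/51 + 641) = √(30337/51) = √1547187/51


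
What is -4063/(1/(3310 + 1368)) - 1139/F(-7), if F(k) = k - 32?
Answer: -741260707/39 ≈ -1.9007e+7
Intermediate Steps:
F(k) = -32 + k
-4063/(1/(3310 + 1368)) - 1139/F(-7) = -4063/(1/(3310 + 1368)) - 1139/(-32 - 7) = -4063/(1/4678) - 1139/(-39) = -4063/1/4678 - 1139*(-1/39) = -4063*4678 + 1139/39 = -19006714 + 1139/39 = -741260707/39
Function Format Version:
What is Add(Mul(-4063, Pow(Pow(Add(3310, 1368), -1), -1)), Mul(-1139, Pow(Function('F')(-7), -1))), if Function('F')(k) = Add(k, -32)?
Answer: Rational(-741260707, 39) ≈ -1.9007e+7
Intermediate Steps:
Function('F')(k) = Add(-32, k)
Add(Mul(-4063, Pow(Pow(Add(3310, 1368), -1), -1)), Mul(-1139, Pow(Function('F')(-7), -1))) = Add(Mul(-4063, Pow(Pow(Add(3310, 1368), -1), -1)), Mul(-1139, Pow(Add(-32, -7), -1))) = Add(Mul(-4063, Pow(Pow(4678, -1), -1)), Mul(-1139, Pow(-39, -1))) = Add(Mul(-4063, Pow(Rational(1, 4678), -1)), Mul(-1139, Rational(-1, 39))) = Add(Mul(-4063, 4678), Rational(1139, 39)) = Add(-19006714, Rational(1139, 39)) = Rational(-741260707, 39)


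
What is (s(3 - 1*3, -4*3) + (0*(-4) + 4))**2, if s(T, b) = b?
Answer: 64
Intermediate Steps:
(s(3 - 1*3, -4*3) + (0*(-4) + 4))**2 = (-4*3 + (0*(-4) + 4))**2 = (-12 + (0 + 4))**2 = (-12 + 4)**2 = (-8)**2 = 64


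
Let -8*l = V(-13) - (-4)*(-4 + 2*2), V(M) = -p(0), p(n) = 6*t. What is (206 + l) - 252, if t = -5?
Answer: -199/4 ≈ -49.750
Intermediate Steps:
p(n) = -30 (p(n) = 6*(-5) = -30)
V(M) = 30 (V(M) = -1*(-30) = 30)
l = -15/4 (l = -(30 - (-4)*(-4 + 2*2))/8 = -(30 - (-4)*(-4 + 4))/8 = -(30 - (-4)*0)/8 = -(30 - 1*0)/8 = -(30 + 0)/8 = -⅛*30 = -15/4 ≈ -3.7500)
(206 + l) - 252 = (206 - 15/4) - 252 = 809/4 - 252 = -199/4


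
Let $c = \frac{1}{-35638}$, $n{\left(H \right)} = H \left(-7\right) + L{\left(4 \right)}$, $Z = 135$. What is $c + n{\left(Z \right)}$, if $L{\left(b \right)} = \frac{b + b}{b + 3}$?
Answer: $- \frac{235460273}{249466} \approx -943.86$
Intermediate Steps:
$L{\left(b \right)} = \frac{2 b}{3 + b}$
$n{\left(H \right)} = \frac{8}{7} - 7 H$ ($n{\left(H \right)} = H \left(-7\right) + 2 \cdot 4 \frac{1}{3 + 4} = - 7 H + 2 \cdot 4 \cdot \frac{1}{7} = - 7 H + \frac{8}{7} = \frac{8}{7} - 7 H$)
$c = - \frac{1}{35638} \approx -2.806 \cdot 10^{-5}$
$c + n{\left(Z \right)} = - \frac{1}{35638} + \left(\frac{8}{7} - 945\right) = - \frac{1}{35638} - \frac{6607}{7} = - \frac{235460273}{249466}$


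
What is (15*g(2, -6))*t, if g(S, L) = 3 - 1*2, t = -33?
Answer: -495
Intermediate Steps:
g(S, L) = 1 (g(S, L) = 3 - 2 = 1)
(15*g(2, -6))*t = (15*1)*(-33) = 15*(-33) = -495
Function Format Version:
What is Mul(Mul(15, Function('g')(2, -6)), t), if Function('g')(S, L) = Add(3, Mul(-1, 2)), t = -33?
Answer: -495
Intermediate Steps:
Function('g')(S, L) = 1 (Function('g')(S, L) = Add(3, -2) = 1)
Mul(Mul(15, Function('g')(2, -6)), t) = Mul(Mul(15, 1), -33) = Mul(15, -33) = -495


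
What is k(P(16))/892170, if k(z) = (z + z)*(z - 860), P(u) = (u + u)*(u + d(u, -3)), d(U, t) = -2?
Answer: -184576/446085 ≈ -0.41377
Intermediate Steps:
P(u) = 2*u*(-2 + u) (P(u) = (u + u)*(u - 2) = (2*u)*(-2 + u) = 2*u*(-2 + u))
k(z) = 2*z*(-860 + z) (k(z) = (2*z)*(-860 + z) = 2*z*(-860 + z))
k(P(16))/892170 = (2*(2*16*(-2 + 16))*(-860 + 2*16*(-2 + 16)))/892170 = (2*(2*16*14)*(-860 + 2*16*14))*(1/892170) = (2*448*(-860 + 448))*(1/892170) = (2*448*(-412))*(1/892170) = -369152*1/892170 = -184576/446085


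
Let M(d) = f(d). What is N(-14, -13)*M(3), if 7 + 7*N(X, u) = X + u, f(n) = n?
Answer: -102/7 ≈ -14.571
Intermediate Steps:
N(X, u) = -1 + X/7 + u/7 (N(X, u) = -1 + (X + u)/7 = -1 + (X/7 + u/7) = -1 + X/7 + u/7)
M(d) = d
N(-14, -13)*M(3) = (-1 + (⅐)*(-14) + (⅐)*(-13))*3 = (-1 - 2 - 13/7)*3 = -34/7*3 = -102/7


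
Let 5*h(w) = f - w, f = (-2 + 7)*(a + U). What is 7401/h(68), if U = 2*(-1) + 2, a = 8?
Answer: -37005/28 ≈ -1321.6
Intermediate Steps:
U = 0 (U = -2 + 2 = 0)
f = 40 (f = (-2 + 7)*(8 + 0) = 5*8 = 40)
h(w) = 8 - w/5 (h(w) = (40 - w)/5 = 8 - w/5)
7401/h(68) = 7401/(8 - ⅕*68) = 7401/(8 - 68/5) = 7401/(-28/5) = 7401*(-5/28) = -37005/28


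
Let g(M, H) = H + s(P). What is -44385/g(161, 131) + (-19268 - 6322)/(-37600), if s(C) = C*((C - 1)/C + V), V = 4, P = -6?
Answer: -1666317/3760 ≈ -443.17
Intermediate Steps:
s(C) = C*(4 + (-1 + C)/C) (s(C) = C*((C - 1)/C + 4) = C*((-1 + C)/C + 4) = C*(4 + (-1 + C)/C))
g(M, H) = -31 + H (g(M, H) = H + (-1 + 5*(-6)) = H + (-1 - 30) = H - 31 = -31 + H)
-44385/g(161, 131) + (-19268 - 6322)/(-37600) = -44385/(-31 + 131) + (-19268 - 6322)/(-37600) = -44385/100 - 25590*(-1/37600) = -44385*1/100 + 2559/3760 = -8877/20 + 2559/3760 = -1666317/3760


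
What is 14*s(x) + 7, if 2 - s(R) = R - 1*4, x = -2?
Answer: 119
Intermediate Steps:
s(R) = 6 - R (s(R) = 2 - (R - 1*4) = 2 - (R - 4) = 2 - (-4 + R) = 2 + (4 - R) = 6 - R)
14*s(x) + 7 = 14*(6 - 1*(-2)) + 7 = 14*(6 + 2) + 7 = 14*8 + 7 = 112 + 7 = 119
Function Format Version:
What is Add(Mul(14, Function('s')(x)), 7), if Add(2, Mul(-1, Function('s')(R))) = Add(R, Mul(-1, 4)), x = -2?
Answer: 119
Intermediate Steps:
Function('s')(R) = Add(6, Mul(-1, R)) (Function('s')(R) = Add(2, Mul(-1, Add(R, Mul(-1, 4)))) = Add(2, Mul(-1, Add(R, -4))) = Add(2, Mul(-1, Add(-4, R))) = Add(2, Add(4, Mul(-1, R))) = Add(6, Mul(-1, R)))
Add(Mul(14, Function('s')(x)), 7) = Add(Mul(14, Add(6, Mul(-1, -2))), 7) = Add(Mul(14, Add(6, 2)), 7) = Add(Mul(14, 8), 7) = Add(112, 7) = 119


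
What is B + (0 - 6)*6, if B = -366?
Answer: -402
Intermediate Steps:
B + (0 - 6)*6 = -366 + (0 - 6)*6 = -366 - 6*6 = -366 - 36 = -402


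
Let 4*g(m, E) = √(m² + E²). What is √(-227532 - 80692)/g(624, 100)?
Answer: 32*I*√7513261/24961 ≈ 3.514*I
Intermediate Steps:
g(m, E) = √(E² + m²)/4 (g(m, E) = √(m² + E²)/4 = √(E² + m²)/4)
√(-227532 - 80692)/g(624, 100) = √(-227532 - 80692)/((√(100² + 624²)/4)) = √(-308224)/((√(10000 + 389376)/4)) = (32*I*√301)/((√399376/4)) = (32*I*√301)/(((4*√24961)/4)) = (32*I*√301)/(√24961) = (32*I*√301)*(√24961/24961) = 32*I*√7513261/24961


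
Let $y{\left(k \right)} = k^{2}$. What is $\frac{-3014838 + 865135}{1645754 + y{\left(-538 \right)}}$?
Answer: $- \frac{2149703}{1935198} \approx -1.1108$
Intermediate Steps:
$\frac{-3014838 + 865135}{1645754 + y{\left(-538 \right)}} = \frac{-3014838 + 865135}{1645754 + \left(-538\right)^{2}} = - \frac{2149703}{1645754 + 289444} = - \frac{2149703}{1935198}$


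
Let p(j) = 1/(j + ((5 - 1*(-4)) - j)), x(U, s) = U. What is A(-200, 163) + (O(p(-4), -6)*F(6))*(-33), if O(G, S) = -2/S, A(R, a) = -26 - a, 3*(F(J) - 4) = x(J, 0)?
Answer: -255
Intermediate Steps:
F(J) = 4 + J/3
p(j) = ⅑ (p(j) = 1/(j + ((5 + 4) - j)) = 1/(j + (9 - j)) = 1/9 = ⅑)
A(-200, 163) + (O(p(-4), -6)*F(6))*(-33) = (-26 - 1*163) + ((-2/(-6))*(4 + (⅓)*6))*(-33) = (-26 - 163) + ((-2*(-⅙))*(4 + 2))*(-33) = -189 + ((⅓)*6)*(-33) = -189 + 2*(-33) = -189 - 66 = -255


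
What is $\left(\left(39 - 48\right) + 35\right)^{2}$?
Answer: $676$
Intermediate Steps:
$\left(\left(39 - 48\right) + 35\right)^{2} = \left(-9 + 35\right)^{2} = 26^{2} = 676$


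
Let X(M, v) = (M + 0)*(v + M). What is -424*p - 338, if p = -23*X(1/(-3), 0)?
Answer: 6710/9 ≈ 745.56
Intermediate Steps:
X(M, v) = M*(M + v)
p = -23/9 (p = -23*(1/(-3) + 0)/(-3) = -(-23)*(-⅓ + 0)/3 = -(-23)*(-1)/(3*3) = -23*⅑ = -23/9 ≈ -2.5556)
-424*p - 338 = -424*(-23/9) - 338 = 9752/9 - 338 = 6710/9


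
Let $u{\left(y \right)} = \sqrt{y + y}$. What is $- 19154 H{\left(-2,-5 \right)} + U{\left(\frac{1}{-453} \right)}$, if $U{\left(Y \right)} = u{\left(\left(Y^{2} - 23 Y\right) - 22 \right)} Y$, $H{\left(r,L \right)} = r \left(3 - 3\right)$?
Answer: $- \frac{14 i \sqrt{45961}}{205209} \approx - 0.014626 i$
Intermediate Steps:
$H{\left(r,L \right)} = 0$ ($H{\left(r,L \right)} = r 0 = 0$)
$u{\left(y \right)} = \sqrt{2} \sqrt{y}$ ($u{\left(y \right)} = \sqrt{2 y} = \sqrt{2} \sqrt{y}$)
$U{\left(Y \right)} = Y \sqrt{2} \sqrt{-22 + Y^{2} - 23 Y}$ ($U{\left(Y \right)} = \sqrt{2} \sqrt{\left(Y^{2} - 23 Y\right) - 22} Y = \sqrt{2} \sqrt{-22 + Y^{2} - 23 Y} Y = Y \sqrt{2} \sqrt{-22 + Y^{2} - 23 Y}$)
$- 19154 H{\left(-2,-5 \right)} + U{\left(\frac{1}{-453} \right)} = \left(-19154\right) 0 + \frac{\sqrt{-44 - \frac{46}{-453} + 2 \left(\frac{1}{-453}\right)^{2}}}{-453} = 0 - \frac{\sqrt{-44 - - \frac{46}{453} + 2 \left(- \frac{1}{453}\right)^{2}}}{453} = 0 - \frac{\sqrt{-44 + \frac{46}{453} + 2 \cdot \frac{1}{205209}}}{453} = 0 - \frac{\sqrt{-44 + \frac{46}{453} + \frac{2}{205209}}}{453} = 0 - \frac{\sqrt{- \frac{9008356}{205209}}}{453} = 0 - \frac{\frac{14}{453} i \sqrt{45961}}{453} = 0 - \frac{14 i \sqrt{45961}}{205209} = - \frac{14 i \sqrt{45961}}{205209}$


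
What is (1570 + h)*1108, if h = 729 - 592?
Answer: 1891356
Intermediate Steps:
h = 137
(1570 + h)*1108 = (1570 + 137)*1108 = 1707*1108 = 1891356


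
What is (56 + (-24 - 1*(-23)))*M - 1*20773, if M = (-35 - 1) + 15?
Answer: -21928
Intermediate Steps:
M = -21 (M = -36 + 15 = -21)
(56 + (-24 - 1*(-23)))*M - 1*20773 = (56 + (-24 - 1*(-23)))*(-21) - 1*20773 = (56 + (-24 + 23))*(-21) - 20773 = (56 - 1)*(-21) - 20773 = 55*(-21) - 20773 = -1155 - 20773 = -21928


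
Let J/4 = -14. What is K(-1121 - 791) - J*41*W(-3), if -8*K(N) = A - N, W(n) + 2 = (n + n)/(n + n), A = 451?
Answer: -20731/8 ≈ -2591.4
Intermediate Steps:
J = -56 (J = 4*(-14) = -56)
W(n) = -1 (W(n) = -2 + (n + n)/(n + n) = -2 + (2*n)/((2*n)) = -2 + (2*n)*(1/(2*n)) = -2 + 1 = -1)
K(N) = -451/8 + N/8 (K(N) = -(451 - N)/8 = -451/8 + N/8)
K(-1121 - 791) - J*41*W(-3) = (-451/8 + (-1121 - 791)/8) - (-56*41)*(-1) = (-451/8 + (1/8)*(-1912)) - (-2296)*(-1) = (-451/8 - 239) - 1*2296 = -2363/8 - 2296 = -20731/8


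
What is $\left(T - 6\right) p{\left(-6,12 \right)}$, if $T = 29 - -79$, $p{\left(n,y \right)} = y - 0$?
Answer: $1224$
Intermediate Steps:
$p{\left(n,y \right)} = y$ ($p{\left(n,y \right)} = y + 0 = y$)
$T = 108$ ($T = 29 + 79 = 108$)
$\left(T - 6\right) p{\left(-6,12 \right)} = \left(108 - 6\right) 12 = 102 \cdot 12 = 1224$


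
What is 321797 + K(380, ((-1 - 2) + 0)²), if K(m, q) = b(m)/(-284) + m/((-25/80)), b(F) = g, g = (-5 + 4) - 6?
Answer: 91045011/284 ≈ 3.2058e+5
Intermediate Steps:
g = -7 (g = -1 - 6 = -7)
b(F) = -7
K(m, q) = 7/284 - 16*m/5 (K(m, q) = -7/(-284) + m/((-25/80)) = -7*(-1/284) + m/((-25*1/80)) = 7/284 + m/(-5/16) = 7/284 + m*(-16/5) = 7/284 - 16*m/5)
321797 + K(380, ((-1 - 2) + 0)²) = 321797 + (7/284 - 16/5*380) = 321797 + (7/284 - 1216) = 321797 - 345337/284 = 91045011/284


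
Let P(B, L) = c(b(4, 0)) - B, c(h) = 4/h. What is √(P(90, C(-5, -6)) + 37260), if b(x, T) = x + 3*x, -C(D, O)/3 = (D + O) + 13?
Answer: √148681/2 ≈ 192.80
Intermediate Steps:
C(D, O) = -39 - 3*D - 3*O (C(D, O) = -3*((D + O) + 13) = -3*(13 + D + O) = -39 - 3*D - 3*O)
b(x, T) = 4*x
P(B, L) = ¼ - B (P(B, L) = 4/((4*4)) - B = 4/16 - B = 4*(1/16) - B = ¼ - B)
√(P(90, C(-5, -6)) + 37260) = √((¼ - 1*90) + 37260) = √((¼ - 90) + 37260) = √(-359/4 + 37260) = √(148681/4) = √148681/2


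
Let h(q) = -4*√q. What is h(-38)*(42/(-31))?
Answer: 168*I*√38/31 ≈ 33.407*I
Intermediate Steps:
h(-38)*(42/(-31)) = (-4*I*√38)*(42/(-31)) = (-4*I*√38)*(42*(-1/31)) = -4*I*√38*(-42/31) = 168*I*√38/31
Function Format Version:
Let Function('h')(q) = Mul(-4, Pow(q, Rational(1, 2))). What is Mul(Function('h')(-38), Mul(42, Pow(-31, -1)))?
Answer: Mul(Rational(168, 31), I, Pow(38, Rational(1, 2))) ≈ Mul(33.407, I)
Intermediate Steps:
Mul(Function('h')(-38), Mul(42, Pow(-31, -1))) = Mul(Mul(-4, Pow(-38, Rational(1, 2))), Mul(42, Pow(-31, -1))) = Mul(Mul(-4, Mul(I, Pow(38, Rational(1, 2)))), Mul(42, Rational(-1, 31))) = Mul(Mul(-4, I, Pow(38, Rational(1, 2))), Rational(-42, 31)) = Mul(Rational(168, 31), I, Pow(38, Rational(1, 2)))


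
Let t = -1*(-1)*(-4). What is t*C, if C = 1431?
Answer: -5724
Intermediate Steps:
t = -4 (t = 1*(-4) = -4)
t*C = -4*1431 = -5724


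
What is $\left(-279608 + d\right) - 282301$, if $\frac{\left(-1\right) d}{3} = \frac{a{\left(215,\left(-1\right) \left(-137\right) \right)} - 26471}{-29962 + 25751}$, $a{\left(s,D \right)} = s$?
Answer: $- \frac{2366277567}{4211} \approx -5.6193 \cdot 10^{5}$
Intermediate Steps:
$d = - \frac{78768}{4211}$ ($d = - 3 \frac{215 - 26471}{-29962 + 25751} = - 3 \left(- \frac{26256}{-4211}\right) = - 3 \left(\left(-26256\right) \left(- \frac{1}{4211}\right)\right) = \left(-3\right) \frac{26256}{4211} = - \frac{78768}{4211} \approx -18.705$)
$\left(-279608 + d\right) - 282301 = \left(-279608 - \frac{78768}{4211}\right) - 282301 = - \frac{1177508056}{4211} - 282301 = - \frac{2366277567}{4211}$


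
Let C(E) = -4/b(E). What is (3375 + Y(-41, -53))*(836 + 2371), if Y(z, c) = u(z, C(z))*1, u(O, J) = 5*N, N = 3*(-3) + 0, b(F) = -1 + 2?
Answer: 10679310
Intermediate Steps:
b(F) = 1
N = -9 (N = -9 + 0 = -9)
C(E) = -4 (C(E) = -4/1 = -4*1 = -4)
u(O, J) = -45 (u(O, J) = 5*(-9) = -45)
Y(z, c) = -45 (Y(z, c) = -45*1 = -45)
(3375 + Y(-41, -53))*(836 + 2371) = (3375 - 45)*(836 + 2371) = 3330*3207 = 10679310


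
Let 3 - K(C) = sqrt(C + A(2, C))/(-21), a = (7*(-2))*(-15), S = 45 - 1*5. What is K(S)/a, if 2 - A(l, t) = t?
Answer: 1/70 + sqrt(2)/4410 ≈ 0.014606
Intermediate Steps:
A(l, t) = 2 - t
S = 40 (S = 45 - 5 = 40)
a = 210 (a = -14*(-15) = 210)
K(C) = 3 + sqrt(2)/21 (K(C) = 3 - sqrt(C + (2 - C))/(-21) = 3 - sqrt(2)*(-1)/21 = 3 - (-1)*sqrt(2)/21 = 3 + sqrt(2)/21)
K(S)/a = (3 + sqrt(2)/21)/210 = (3 + sqrt(2)/21)*(1/210) = 1/70 + sqrt(2)/4410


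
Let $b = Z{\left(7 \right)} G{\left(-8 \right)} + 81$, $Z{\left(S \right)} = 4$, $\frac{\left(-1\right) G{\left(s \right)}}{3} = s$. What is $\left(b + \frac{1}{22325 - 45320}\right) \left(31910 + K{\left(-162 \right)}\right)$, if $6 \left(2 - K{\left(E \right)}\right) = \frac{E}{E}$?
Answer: $\frac{55664914121}{9855} \approx 5.6484 \cdot 10^{6}$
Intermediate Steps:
$K{\left(E \right)} = \frac{11}{6}$ ($K{\left(E \right)} = 2 - \frac{E \frac{1}{E}}{6} = 2 - \frac{1}{6} = \frac{11}{6}$)
$G{\left(s \right)} = - 3 s$
$b = 177$ ($b = 4 \left(\left(-3\right) \left(-8\right)\right) + 81 = 4 \cdot 24 + 81 = 96 + 81 = 177$)
$\left(b + \frac{1}{22325 - 45320}\right) \left(31910 + K{\left(-162 \right)}\right) = \left(177 + \frac{1}{22325 - 45320}\right) \left(31910 + \frac{11}{6}\right) = \left(177 + \frac{1}{-22995}\right) \frac{191471}{6} = \left(177 - \frac{1}{22995}\right) \frac{191471}{6} = \frac{4070114}{22995} \cdot \frac{191471}{6} = \frac{55664914121}{9855}$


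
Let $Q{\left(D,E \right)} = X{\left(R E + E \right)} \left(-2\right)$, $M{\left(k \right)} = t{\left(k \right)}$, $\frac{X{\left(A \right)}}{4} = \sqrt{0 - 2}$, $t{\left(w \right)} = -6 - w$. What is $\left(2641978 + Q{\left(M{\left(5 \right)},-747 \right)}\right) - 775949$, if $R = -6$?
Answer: $1866029 - 8 i \sqrt{2} \approx 1.866 \cdot 10^{6} - 11.314 i$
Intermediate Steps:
$X{\left(A \right)} = 4 i \sqrt{2}$ ($X{\left(A \right)} = 4 \sqrt{0 - 2} = 4 \sqrt{-2} = 4 i \sqrt{2}$)
$M{\left(k \right)} = -6 - k$
$Q{\left(D,E \right)} = - 8 i \sqrt{2}$ ($Q{\left(D,E \right)} = 4 i \sqrt{2} \left(-2\right) = - 8 i \sqrt{2}$)
$\left(2641978 + Q{\left(M{\left(5 \right)},-747 \right)}\right) - 775949 = \left(2641978 - 8 i \sqrt{2}\right) - 775949 = 1866029 - 8 i \sqrt{2}$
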